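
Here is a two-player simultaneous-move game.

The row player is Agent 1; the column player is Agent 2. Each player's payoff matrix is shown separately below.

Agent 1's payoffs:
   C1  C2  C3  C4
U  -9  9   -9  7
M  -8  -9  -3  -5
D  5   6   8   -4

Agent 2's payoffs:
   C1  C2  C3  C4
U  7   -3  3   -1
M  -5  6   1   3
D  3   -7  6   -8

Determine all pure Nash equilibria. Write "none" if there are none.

Mark each player's best response to every combination of opponents' strategies; a profile where every player is best-responding is a pure Nash equilibrium.
Agent 1 against C1: payoffs -9, -8, 5 → best response D.
Agent 1 against C2: payoffs 9, -9, 6 → best response U.
Agent 1 against C3: payoffs -9, -3, 8 → best response D.
Agent 1 against C4: payoffs 7, -5, -4 → best response U.
Agent 2 against U: payoffs 7, -3, 3, -1 → best response C1.
Agent 2 against M: payoffs -5, 6, 1, 3 → best response C2.
Agent 2 against D: payoffs 3, -7, 6, -8 → best response C3.
Mutual best responses: (D, C3).

Pure NE: (D, C3)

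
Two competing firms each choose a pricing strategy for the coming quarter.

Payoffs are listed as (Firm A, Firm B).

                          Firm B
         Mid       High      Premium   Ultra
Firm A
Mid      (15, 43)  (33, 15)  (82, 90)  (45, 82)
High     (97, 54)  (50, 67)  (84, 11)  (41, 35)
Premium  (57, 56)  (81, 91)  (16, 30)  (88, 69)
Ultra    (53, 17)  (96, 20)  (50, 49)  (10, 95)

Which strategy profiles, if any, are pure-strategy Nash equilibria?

No pure-strategy Nash equilibrium.

Mark each player's best response to every combination of opponents' strategies; a profile where every player is best-responding is a pure Nash equilibrium.
Firm A against Mid: payoffs 15, 97, 57, 53 → best response High.
Firm A against High: payoffs 33, 50, 81, 96 → best response Ultra.
Firm A against Premium: payoffs 82, 84, 16, 50 → best response High.
Firm A against Ultra: payoffs 45, 41, 88, 10 → best response Premium.
Firm B against Mid: payoffs 43, 15, 90, 82 → best response Premium.
Firm B against High: payoffs 54, 67, 11, 35 → best response High.
Firm B against Premium: payoffs 56, 91, 30, 69 → best response High.
Firm B against Ultra: payoffs 17, 20, 49, 95 → best response Ultra.
No profile is a mutual best response for all players.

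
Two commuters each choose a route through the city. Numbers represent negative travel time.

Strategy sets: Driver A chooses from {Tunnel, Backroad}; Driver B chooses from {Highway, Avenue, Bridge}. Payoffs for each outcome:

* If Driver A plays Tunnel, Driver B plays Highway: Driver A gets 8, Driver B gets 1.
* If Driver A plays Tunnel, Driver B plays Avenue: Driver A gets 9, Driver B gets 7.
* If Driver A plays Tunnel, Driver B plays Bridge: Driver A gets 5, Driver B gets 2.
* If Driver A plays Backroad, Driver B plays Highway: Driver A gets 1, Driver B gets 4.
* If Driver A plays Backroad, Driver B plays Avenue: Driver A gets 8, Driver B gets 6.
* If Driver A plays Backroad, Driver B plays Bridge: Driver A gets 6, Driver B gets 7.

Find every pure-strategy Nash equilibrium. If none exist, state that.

Driver A against Highway: payoffs 8, 1 → best response Tunnel.
Driver A against Avenue: payoffs 9, 8 → best response Tunnel.
Driver A against Bridge: payoffs 5, 6 → best response Backroad.
Driver B against Tunnel: payoffs 1, 7, 2 → best response Avenue.
Driver B against Backroad: payoffs 4, 6, 7 → best response Bridge.
Mutual best responses: (Tunnel, Avenue); (Backroad, Bridge).

Pure-strategy Nash equilibria: (Tunnel, Avenue), (Backroad, Bridge)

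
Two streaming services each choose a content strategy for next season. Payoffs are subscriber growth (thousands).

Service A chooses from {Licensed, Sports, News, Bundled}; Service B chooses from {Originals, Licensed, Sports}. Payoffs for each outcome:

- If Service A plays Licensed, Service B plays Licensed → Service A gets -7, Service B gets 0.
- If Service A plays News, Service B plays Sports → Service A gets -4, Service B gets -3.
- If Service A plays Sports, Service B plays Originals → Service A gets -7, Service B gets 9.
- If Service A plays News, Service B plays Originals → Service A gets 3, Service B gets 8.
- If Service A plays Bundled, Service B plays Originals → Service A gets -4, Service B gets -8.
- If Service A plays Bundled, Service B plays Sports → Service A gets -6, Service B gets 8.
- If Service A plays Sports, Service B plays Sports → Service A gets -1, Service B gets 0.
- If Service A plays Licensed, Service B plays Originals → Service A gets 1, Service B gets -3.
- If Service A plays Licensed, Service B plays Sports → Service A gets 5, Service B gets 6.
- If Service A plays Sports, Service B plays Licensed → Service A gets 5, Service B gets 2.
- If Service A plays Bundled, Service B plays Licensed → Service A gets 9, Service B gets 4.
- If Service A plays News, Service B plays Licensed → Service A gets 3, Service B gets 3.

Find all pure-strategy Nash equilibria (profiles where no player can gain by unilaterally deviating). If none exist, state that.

(Licensed, Originals): Service A can switch to News (1 → 3). Not NE.
(Licensed, Licensed): Service A can switch to Sports (-7 → 5). Not NE.
(Licensed, Sports): Service A gets 5, best alternative -1; Service B gets 6, best alternative 0. No profitable deviation — NE.
(Sports, Originals): Service A can switch to Licensed (-7 → 1). Not NE.
(Sports, Licensed): Service A can switch to Bundled (5 → 9). Not NE.
(Sports, Sports): Service A can switch to Licensed (-1 → 5). Not NE.
(News, Originals): Service A gets 3, best alternative 1; Service B gets 8, best alternative 3. No profitable deviation — NE.
(News, Licensed): Service A can switch to Sports (3 → 5). Not NE.
(News, Sports): Service A can switch to Licensed (-4 → 5). Not NE.
(Bundled, Originals): Service A can switch to Licensed (-4 → 1). Not NE.
(The remaining 2 profiles each have a profitable deviation by the same check.)

The pure Nash equilibria are (Licensed, Sports), (News, Originals).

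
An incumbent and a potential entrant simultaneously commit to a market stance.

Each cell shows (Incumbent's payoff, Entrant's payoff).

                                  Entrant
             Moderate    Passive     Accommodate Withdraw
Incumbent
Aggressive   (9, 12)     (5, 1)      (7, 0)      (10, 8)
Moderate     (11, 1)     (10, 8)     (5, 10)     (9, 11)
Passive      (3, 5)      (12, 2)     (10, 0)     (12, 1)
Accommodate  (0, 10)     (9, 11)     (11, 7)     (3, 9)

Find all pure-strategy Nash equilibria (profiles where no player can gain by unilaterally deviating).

There is no pure-strategy Nash equilibrium.

Check each profile: it is a Nash equilibrium iff no player can strictly gain by switching unilaterally.
(Aggressive, Moderate): Incumbent can switch to Moderate (9 → 11). Not NE.
(Aggressive, Passive): Incumbent can switch to Moderate (5 → 10). Not NE.
(Aggressive, Accommodate): Incumbent can switch to Passive (7 → 10). Not NE.
(Aggressive, Withdraw): Incumbent can switch to Passive (10 → 12). Not NE.
(Moderate, Moderate): Entrant can switch to Passive (1 → 8). Not NE.
(Moderate, Passive): Incumbent can switch to Passive (10 → 12). Not NE.
(Moderate, Accommodate): Incumbent can switch to Aggressive (5 → 7). Not NE.
(Moderate, Withdraw): Incumbent can switch to Aggressive (9 → 10). Not NE.
(Passive, Moderate): Incumbent can switch to Aggressive (3 → 9). Not NE.
(Passive, Passive): Entrant can switch to Moderate (2 → 5). Not NE.
(The remaining 6 profiles each have a profitable deviation by the same check.)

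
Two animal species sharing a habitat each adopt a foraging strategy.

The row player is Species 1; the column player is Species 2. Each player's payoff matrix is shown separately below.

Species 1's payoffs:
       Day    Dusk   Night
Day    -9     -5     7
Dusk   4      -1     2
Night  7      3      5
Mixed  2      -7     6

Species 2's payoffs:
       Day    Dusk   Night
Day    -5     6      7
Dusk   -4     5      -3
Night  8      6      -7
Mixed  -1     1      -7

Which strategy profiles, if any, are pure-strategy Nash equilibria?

Pure-strategy Nash equilibria: (Day, Night); (Night, Day)

(Day, Day): Species 1 can switch to Dusk (-9 → 4). Not NE.
(Day, Dusk): Species 1 can switch to Dusk (-5 → -1). Not NE.
(Day, Night): Species 1 gets 7, best alternative 6; Species 2 gets 7, best alternative 6. No profitable deviation — NE.
(Dusk, Day): Species 1 can switch to Night (4 → 7). Not NE.
(Dusk, Dusk): Species 1 can switch to Night (-1 → 3). Not NE.
(Dusk, Night): Species 1 can switch to Day (2 → 7). Not NE.
(Night, Day): Species 1 gets 7, best alternative 4; Species 2 gets 8, best alternative 6. No profitable deviation — NE.
(Night, Dusk): Species 2 can switch to Day (6 → 8). Not NE.
(The remaining 4 profiles each have a profitable deviation by the same check.)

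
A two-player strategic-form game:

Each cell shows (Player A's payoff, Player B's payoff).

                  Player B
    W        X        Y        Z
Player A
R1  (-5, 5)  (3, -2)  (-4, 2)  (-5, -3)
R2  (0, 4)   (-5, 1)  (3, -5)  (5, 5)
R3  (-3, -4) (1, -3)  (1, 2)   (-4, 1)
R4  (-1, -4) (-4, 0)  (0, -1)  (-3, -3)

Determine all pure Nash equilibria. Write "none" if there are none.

Player A against W: payoffs -5, 0, -3, -1 → best response R2.
Player A against X: payoffs 3, -5, 1, -4 → best response R1.
Player A against Y: payoffs -4, 3, 1, 0 → best response R2.
Player A against Z: payoffs -5, 5, -4, -3 → best response R2.
Player B against R1: payoffs 5, -2, 2, -3 → best response W.
Player B against R2: payoffs 4, 1, -5, 5 → best response Z.
Player B against R3: payoffs -4, -3, 2, 1 → best response Y.
Player B against R4: payoffs -4, 0, -1, -3 → best response X.
Mutual best responses: (R2, Z).

The unique pure-strategy Nash equilibrium is (R2, Z).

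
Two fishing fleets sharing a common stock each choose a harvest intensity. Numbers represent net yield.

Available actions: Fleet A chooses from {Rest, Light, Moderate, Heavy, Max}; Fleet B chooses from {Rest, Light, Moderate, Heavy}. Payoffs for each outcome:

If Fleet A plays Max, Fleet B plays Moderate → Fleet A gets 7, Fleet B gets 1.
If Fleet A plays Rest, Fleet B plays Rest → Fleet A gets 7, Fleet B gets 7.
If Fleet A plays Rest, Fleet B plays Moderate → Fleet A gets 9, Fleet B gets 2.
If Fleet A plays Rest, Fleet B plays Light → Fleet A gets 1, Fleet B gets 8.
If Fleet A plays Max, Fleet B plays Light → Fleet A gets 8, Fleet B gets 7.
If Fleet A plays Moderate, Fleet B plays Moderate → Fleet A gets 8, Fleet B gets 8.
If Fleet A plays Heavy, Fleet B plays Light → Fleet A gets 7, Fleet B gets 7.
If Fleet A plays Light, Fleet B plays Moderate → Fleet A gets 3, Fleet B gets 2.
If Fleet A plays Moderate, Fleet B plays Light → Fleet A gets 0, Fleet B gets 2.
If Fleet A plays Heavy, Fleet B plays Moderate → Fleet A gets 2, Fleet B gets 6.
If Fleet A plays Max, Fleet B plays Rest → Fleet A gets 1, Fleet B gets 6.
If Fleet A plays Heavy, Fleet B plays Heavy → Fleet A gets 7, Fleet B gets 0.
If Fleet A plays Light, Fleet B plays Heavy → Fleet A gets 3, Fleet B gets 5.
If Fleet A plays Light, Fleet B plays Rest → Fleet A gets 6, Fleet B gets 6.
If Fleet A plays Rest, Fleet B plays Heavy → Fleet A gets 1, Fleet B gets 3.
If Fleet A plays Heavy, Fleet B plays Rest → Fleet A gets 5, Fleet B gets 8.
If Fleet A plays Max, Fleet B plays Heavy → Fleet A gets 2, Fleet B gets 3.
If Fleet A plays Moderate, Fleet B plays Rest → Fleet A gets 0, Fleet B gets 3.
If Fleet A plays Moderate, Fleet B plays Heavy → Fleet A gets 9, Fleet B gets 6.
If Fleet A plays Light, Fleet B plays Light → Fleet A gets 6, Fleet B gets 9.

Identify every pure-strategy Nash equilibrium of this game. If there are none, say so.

(Max, Light)

Fleet A against Rest: payoffs 7, 6, 0, 5, 1 → best response Rest.
Fleet A against Light: payoffs 1, 6, 0, 7, 8 → best response Max.
Fleet A against Moderate: payoffs 9, 3, 8, 2, 7 → best response Rest.
Fleet A against Heavy: payoffs 1, 3, 9, 7, 2 → best response Moderate.
Fleet B against Rest: payoffs 7, 8, 2, 3 → best response Light.
Fleet B against Light: payoffs 6, 9, 2, 5 → best response Light.
Fleet B against Moderate: payoffs 3, 2, 8, 6 → best response Moderate.
Fleet B against Heavy: payoffs 8, 7, 6, 0 → best response Rest.
Fleet B against Max: payoffs 6, 7, 1, 3 → best response Light.
Mutual best responses: (Max, Light).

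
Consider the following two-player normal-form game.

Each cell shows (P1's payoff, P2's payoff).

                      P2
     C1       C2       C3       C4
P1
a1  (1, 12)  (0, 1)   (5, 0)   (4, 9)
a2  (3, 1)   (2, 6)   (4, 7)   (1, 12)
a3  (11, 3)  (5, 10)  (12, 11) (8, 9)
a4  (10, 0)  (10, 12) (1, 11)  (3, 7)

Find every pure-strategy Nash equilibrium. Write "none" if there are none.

The pure Nash equilibria are (a3, C3); (a4, C2).

P1 against C1: payoffs 1, 3, 11, 10 → best response a3.
P1 against C2: payoffs 0, 2, 5, 10 → best response a4.
P1 against C3: payoffs 5, 4, 12, 1 → best response a3.
P1 against C4: payoffs 4, 1, 8, 3 → best response a3.
P2 against a1: payoffs 12, 1, 0, 9 → best response C1.
P2 against a2: payoffs 1, 6, 7, 12 → best response C4.
P2 against a3: payoffs 3, 10, 11, 9 → best response C3.
P2 against a4: payoffs 0, 12, 11, 7 → best response C2.
Mutual best responses: (a3, C3); (a4, C2).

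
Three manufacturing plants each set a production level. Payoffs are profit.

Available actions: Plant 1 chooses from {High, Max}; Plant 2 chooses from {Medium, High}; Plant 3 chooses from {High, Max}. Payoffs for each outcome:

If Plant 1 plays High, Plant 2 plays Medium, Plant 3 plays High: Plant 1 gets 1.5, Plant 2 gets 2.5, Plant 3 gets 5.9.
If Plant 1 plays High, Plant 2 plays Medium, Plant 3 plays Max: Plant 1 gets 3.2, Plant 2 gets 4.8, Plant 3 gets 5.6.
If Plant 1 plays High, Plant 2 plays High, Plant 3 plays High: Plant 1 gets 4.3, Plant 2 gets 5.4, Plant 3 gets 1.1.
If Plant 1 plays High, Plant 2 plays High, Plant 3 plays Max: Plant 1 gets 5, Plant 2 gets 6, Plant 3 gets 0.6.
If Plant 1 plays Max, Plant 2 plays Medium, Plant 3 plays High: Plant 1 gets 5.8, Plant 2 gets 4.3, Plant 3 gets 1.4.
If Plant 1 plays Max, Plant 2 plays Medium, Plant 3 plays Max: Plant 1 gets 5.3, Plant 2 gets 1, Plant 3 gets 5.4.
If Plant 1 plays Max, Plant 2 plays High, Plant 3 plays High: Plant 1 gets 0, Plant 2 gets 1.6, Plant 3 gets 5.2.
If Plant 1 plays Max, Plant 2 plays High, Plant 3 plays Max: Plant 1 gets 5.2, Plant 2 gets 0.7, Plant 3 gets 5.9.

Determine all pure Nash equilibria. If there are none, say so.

The pure Nash equilibria are (High, High, High), (Max, Medium, Max).

For each player, find the best response to each opponent profile; mutual best responses are the pure NE.
Plant 1 against (Medium, High): payoffs 1.5, 5.8 → best response Max.
Plant 1 against (Medium, Max): payoffs 3.2, 5.3 → best response Max.
Plant 1 against (High, High): payoffs 4.3, 0 → best response High.
Plant 1 against (High, Max): payoffs 5, 5.2 → best response Max.
Plant 2 against (High, High): payoffs 2.5, 5.4 → best response High.
Plant 2 against (High, Max): payoffs 4.8, 6 → best response High.
Plant 2 against (Max, High): payoffs 4.3, 1.6 → best response Medium.
Plant 2 against (Max, Max): payoffs 1, 0.7 → best response Medium.
Plant 3 against (High, Medium): payoffs 5.9, 5.6 → best response High.
Plant 3 against (High, High): payoffs 1.1, 0.6 → best response High.
Plant 3 against (Max, Medium): payoffs 1.4, 5.4 → best response Max.
Plant 3 against (Max, High): payoffs 5.2, 5.9 → best response Max.
Mutual best responses: (High, High, High); (Max, Medium, Max).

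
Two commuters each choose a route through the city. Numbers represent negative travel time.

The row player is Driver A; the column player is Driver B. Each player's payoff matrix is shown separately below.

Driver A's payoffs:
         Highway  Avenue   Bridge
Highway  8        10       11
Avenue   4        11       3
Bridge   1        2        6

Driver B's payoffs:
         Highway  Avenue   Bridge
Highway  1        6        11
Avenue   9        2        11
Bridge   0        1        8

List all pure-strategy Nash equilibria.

The unique pure-strategy Nash equilibrium is (Highway, Bridge).

(Highway, Highway): Driver B can switch to Avenue (1 → 6). Not NE.
(Highway, Avenue): Driver A can switch to Avenue (10 → 11). Not NE.
(Highway, Bridge): Driver A gets 11, best alternative 6; Driver B gets 11, best alternative 6. No profitable deviation — NE.
(Avenue, Highway): Driver A can switch to Highway (4 → 8). Not NE.
(Avenue, Avenue): Driver B can switch to Highway (2 → 9). Not NE.
(Avenue, Bridge): Driver A can switch to Highway (3 → 11). Not NE.
(Bridge, Highway): Driver A can switch to Highway (1 → 8). Not NE.
(Bridge, Avenue): Driver A can switch to Highway (2 → 10). Not NE.
(Bridge, Bridge): Driver A can switch to Highway (6 → 11). Not NE.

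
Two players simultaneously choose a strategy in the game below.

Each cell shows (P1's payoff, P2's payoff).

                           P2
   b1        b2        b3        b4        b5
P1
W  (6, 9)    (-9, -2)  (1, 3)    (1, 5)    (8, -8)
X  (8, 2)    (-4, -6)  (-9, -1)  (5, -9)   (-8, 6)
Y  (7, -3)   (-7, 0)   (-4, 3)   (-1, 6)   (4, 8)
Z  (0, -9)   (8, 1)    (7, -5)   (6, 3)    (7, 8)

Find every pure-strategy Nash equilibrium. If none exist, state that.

No pure-strategy Nash equilibrium.

P1 against b1: payoffs 6, 8, 7, 0 → best response X.
P1 against b2: payoffs -9, -4, -7, 8 → best response Z.
P1 against b3: payoffs 1, -9, -4, 7 → best response Z.
P1 against b4: payoffs 1, 5, -1, 6 → best response Z.
P1 against b5: payoffs 8, -8, 4, 7 → best response W.
P2 against W: payoffs 9, -2, 3, 5, -8 → best response b1.
P2 against X: payoffs 2, -6, -1, -9, 6 → best response b5.
P2 against Y: payoffs -3, 0, 3, 6, 8 → best response b5.
P2 against Z: payoffs -9, 1, -5, 3, 8 → best response b5.
No profile is a mutual best response for all players.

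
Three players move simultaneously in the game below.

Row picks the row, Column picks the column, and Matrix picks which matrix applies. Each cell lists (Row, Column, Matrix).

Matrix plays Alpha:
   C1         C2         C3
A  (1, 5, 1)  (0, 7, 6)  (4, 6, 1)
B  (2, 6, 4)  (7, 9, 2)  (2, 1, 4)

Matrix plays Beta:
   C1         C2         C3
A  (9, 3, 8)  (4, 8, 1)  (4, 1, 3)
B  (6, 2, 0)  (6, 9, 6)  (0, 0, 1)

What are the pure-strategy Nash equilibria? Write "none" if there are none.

Mark each player's best response to every combination of opponents' strategies; a profile where every player is best-responding is a pure Nash equilibrium.
Row against (C1, Alpha): payoffs 1, 2 → best response B.
Row against (C1, Beta): payoffs 9, 6 → best response A.
Row against (C2, Alpha): payoffs 0, 7 → best response B.
Row against (C2, Beta): payoffs 4, 6 → best response B.
Row against (C3, Alpha): payoffs 4, 2 → best response A.
Row against (C3, Beta): payoffs 4, 0 → best response A.
Column against (A, Alpha): payoffs 5, 7, 6 → best response C2.
Column against (A, Beta): payoffs 3, 8, 1 → best response C2.
Column against (B, Alpha): payoffs 6, 9, 1 → best response C2.
Column against (B, Beta): payoffs 2, 9, 0 → best response C2.
Matrix against (A, C1): payoffs 1, 8 → best response Beta.
Matrix against (A, C2): payoffs 6, 1 → best response Alpha.
Matrix against (A, C3): payoffs 1, 3 → best response Beta.
Matrix against (B, C1): payoffs 4, 0 → best response Alpha.
Matrix against (B, C2): payoffs 2, 6 → best response Beta.
Matrix against (B, C3): payoffs 4, 1 → best response Alpha.
Mutual best responses: (B, C2, Beta).

The unique pure-strategy Nash equilibrium is (B, C2, Beta).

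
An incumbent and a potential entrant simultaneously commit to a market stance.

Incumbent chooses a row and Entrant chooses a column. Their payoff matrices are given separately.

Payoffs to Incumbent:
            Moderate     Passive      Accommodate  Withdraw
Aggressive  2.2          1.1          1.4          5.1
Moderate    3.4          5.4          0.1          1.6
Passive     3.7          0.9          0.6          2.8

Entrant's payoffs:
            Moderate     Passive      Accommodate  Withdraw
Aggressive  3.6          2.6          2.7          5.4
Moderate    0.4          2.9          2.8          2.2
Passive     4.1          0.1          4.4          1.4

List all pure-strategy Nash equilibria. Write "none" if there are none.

For each strategy profile, look for a profitable unilateral deviation.
(Aggressive, Moderate): Incumbent can switch to Moderate (2.2 → 3.4). Not NE.
(Aggressive, Passive): Incumbent can switch to Moderate (1.1 → 5.4). Not NE.
(Aggressive, Accommodate): Entrant can switch to Moderate (2.7 → 3.6). Not NE.
(Aggressive, Withdraw): Incumbent gets 5.1, best alternative 2.8; Entrant gets 5.4, best alternative 3.6. No profitable deviation — NE.
(Moderate, Moderate): Incumbent can switch to Passive (3.4 → 3.7). Not NE.
(Moderate, Passive): Incumbent gets 5.4, best alternative 1.1; Entrant gets 2.9, best alternative 2.8. No profitable deviation — NE.
(Moderate, Accommodate): Incumbent can switch to Aggressive (0.1 → 1.4). Not NE.
(Moderate, Withdraw): Incumbent can switch to Aggressive (1.6 → 5.1). Not NE.
(Passive, Moderate): Entrant can switch to Accommodate (4.1 → 4.4). Not NE.
(Passive, Passive): Incumbent can switch to Aggressive (0.9 → 1.1). Not NE.
(The remaining 2 profiles each have a profitable deviation by the same check.)

(Aggressive, Withdraw), (Moderate, Passive)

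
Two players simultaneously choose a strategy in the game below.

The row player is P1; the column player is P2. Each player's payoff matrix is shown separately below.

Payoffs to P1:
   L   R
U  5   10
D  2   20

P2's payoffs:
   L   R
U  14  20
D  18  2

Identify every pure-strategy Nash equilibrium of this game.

This game has no pure Nash equilibrium.

(U, L): P2 can switch to R (14 → 20). Not NE.
(U, R): P1 can switch to D (10 → 20). Not NE.
(D, L): P1 can switch to U (2 → 5). Not NE.
(D, R): P2 can switch to L (2 → 18). Not NE.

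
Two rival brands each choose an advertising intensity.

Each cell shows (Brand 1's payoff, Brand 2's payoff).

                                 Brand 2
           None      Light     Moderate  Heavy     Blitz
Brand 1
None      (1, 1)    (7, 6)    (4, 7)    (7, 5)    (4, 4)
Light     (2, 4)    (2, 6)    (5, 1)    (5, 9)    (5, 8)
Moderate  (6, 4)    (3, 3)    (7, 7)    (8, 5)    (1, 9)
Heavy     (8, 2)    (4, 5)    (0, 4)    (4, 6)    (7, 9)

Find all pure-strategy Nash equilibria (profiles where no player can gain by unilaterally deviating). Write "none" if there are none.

Brand 1 against None: payoffs 1, 2, 6, 8 → best response Heavy.
Brand 1 against Light: payoffs 7, 2, 3, 4 → best response None.
Brand 1 against Moderate: payoffs 4, 5, 7, 0 → best response Moderate.
Brand 1 against Heavy: payoffs 7, 5, 8, 4 → best response Moderate.
Brand 1 against Blitz: payoffs 4, 5, 1, 7 → best response Heavy.
Brand 2 against None: payoffs 1, 6, 7, 5, 4 → best response Moderate.
Brand 2 against Light: payoffs 4, 6, 1, 9, 8 → best response Heavy.
Brand 2 against Moderate: payoffs 4, 3, 7, 5, 9 → best response Blitz.
Brand 2 against Heavy: payoffs 2, 5, 4, 6, 9 → best response Blitz.
Mutual best responses: (Heavy, Blitz).

The unique pure-strategy Nash equilibrium is (Heavy, Blitz).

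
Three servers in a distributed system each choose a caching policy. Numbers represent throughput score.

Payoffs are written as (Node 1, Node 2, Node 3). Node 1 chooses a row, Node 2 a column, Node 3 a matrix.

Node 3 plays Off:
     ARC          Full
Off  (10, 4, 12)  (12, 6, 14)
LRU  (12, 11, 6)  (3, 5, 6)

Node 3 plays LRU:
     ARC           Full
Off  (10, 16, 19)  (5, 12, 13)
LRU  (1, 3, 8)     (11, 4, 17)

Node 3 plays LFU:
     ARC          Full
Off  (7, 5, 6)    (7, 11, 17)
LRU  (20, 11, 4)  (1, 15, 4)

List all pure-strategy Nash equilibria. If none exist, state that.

(Off, ARC, LRU), (Off, Full, LFU), (LRU, Full, LRU)

Node 1 against (ARC, Off): payoffs 10, 12 → best response LRU.
Node 1 against (ARC, LRU): payoffs 10, 1 → best response Off.
Node 1 against (ARC, LFU): payoffs 7, 20 → best response LRU.
Node 1 against (Full, Off): payoffs 12, 3 → best response Off.
Node 1 against (Full, LRU): payoffs 5, 11 → best response LRU.
Node 1 against (Full, LFU): payoffs 7, 1 → best response Off.
Node 2 against (Off, Off): payoffs 4, 6 → best response Full.
Node 2 against (Off, LRU): payoffs 16, 12 → best response ARC.
Node 2 against (Off, LFU): payoffs 5, 11 → best response Full.
Node 2 against (LRU, Off): payoffs 11, 5 → best response ARC.
Node 2 against (LRU, LRU): payoffs 3, 4 → best response Full.
Node 2 against (LRU, LFU): payoffs 11, 15 → best response Full.
Node 3 against (Off, ARC): payoffs 12, 19, 6 → best response LRU.
Node 3 against (Off, Full): payoffs 14, 13, 17 → best response LFU.
Node 3 against (LRU, ARC): payoffs 6, 8, 4 → best response LRU.
Node 3 against (LRU, Full): payoffs 6, 17, 4 → best response LRU.
Mutual best responses: (Off, ARC, LRU); (Off, Full, LFU); (LRU, Full, LRU).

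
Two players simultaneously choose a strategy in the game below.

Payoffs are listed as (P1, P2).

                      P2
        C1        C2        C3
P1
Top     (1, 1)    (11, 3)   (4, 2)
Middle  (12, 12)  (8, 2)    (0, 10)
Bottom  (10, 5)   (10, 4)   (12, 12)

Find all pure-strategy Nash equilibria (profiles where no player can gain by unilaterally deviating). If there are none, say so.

P1 against C1: payoffs 1, 12, 10 → best response Middle.
P1 against C2: payoffs 11, 8, 10 → best response Top.
P1 against C3: payoffs 4, 0, 12 → best response Bottom.
P2 against Top: payoffs 1, 3, 2 → best response C2.
P2 against Middle: payoffs 12, 2, 10 → best response C1.
P2 against Bottom: payoffs 5, 4, 12 → best response C3.
Mutual best responses: (Top, C2); (Middle, C1); (Bottom, C3).

Pure-strategy Nash equilibria: (Top, C2); (Middle, C1); (Bottom, C3)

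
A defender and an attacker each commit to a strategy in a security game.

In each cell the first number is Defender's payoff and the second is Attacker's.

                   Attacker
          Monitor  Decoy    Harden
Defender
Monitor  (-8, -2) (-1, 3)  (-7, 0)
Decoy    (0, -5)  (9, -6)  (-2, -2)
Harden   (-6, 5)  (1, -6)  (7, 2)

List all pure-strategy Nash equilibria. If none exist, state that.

This game has no pure Nash equilibrium.

Check each profile: it is a Nash equilibrium iff no player can strictly gain by switching unilaterally.
(Monitor, Monitor): Defender can switch to Decoy (-8 → 0). Not NE.
(Monitor, Decoy): Defender can switch to Decoy (-1 → 9). Not NE.
(Monitor, Harden): Defender can switch to Decoy (-7 → -2). Not NE.
(Decoy, Monitor): Attacker can switch to Harden (-5 → -2). Not NE.
(Decoy, Decoy): Attacker can switch to Monitor (-6 → -5). Not NE.
(Decoy, Harden): Defender can switch to Harden (-2 → 7). Not NE.
(Harden, Monitor): Defender can switch to Decoy (-6 → 0). Not NE.
(Harden, Decoy): Defender can switch to Decoy (1 → 9). Not NE.
(The remaining 1 profile has a profitable deviation by the same check.)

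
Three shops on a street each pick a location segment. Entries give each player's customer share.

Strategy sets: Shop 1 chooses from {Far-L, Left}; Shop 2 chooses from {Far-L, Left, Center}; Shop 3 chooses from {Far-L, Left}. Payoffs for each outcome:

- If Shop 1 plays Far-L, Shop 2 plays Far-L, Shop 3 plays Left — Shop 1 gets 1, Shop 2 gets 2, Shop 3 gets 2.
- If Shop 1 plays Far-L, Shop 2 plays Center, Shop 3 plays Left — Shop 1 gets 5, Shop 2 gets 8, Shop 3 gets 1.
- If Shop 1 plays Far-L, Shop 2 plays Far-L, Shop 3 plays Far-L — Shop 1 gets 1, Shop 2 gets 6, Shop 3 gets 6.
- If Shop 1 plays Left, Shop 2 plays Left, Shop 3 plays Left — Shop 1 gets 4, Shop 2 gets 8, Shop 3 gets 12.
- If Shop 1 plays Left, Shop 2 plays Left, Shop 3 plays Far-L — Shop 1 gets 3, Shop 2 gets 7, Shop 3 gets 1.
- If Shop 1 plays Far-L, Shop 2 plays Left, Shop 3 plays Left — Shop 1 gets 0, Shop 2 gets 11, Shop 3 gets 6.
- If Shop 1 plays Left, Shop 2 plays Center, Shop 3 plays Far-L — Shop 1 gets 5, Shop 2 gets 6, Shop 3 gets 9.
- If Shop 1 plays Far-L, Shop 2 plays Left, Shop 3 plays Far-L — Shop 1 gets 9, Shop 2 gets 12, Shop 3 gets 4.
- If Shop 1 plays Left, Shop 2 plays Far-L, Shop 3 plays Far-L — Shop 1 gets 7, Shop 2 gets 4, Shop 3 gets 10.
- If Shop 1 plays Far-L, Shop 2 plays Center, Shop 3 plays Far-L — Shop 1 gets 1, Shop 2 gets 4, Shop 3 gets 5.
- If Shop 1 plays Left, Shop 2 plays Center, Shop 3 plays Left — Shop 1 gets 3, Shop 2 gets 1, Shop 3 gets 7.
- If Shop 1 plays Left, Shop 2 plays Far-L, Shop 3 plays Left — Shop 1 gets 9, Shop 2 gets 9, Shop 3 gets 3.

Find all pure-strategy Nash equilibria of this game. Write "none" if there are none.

(Far-L, Far-L, Far-L): Shop 1 can switch to Left (1 → 7). Not NE.
(Far-L, Far-L, Left): Shop 1 can switch to Left (1 → 9). Not NE.
(Far-L, Left, Far-L): Shop 3 can switch to Left (4 → 6). Not NE.
(Far-L, Left, Left): Shop 1 can switch to Left (0 → 4). Not NE.
(Far-L, Center, Far-L): Shop 1 can switch to Left (1 → 5). Not NE.
(Far-L, Center, Left): Shop 2 can switch to Left (8 → 11). Not NE.
(Left, Far-L, Far-L): Shop 2 can switch to Left (4 → 7). Not NE.
(Left, Far-L, Left): Shop 3 can switch to Far-L (3 → 10). Not NE.
(Left, Left, Far-L): Shop 1 can switch to Far-L (3 → 9). Not NE.
(Left, Left, Left): Shop 2 can switch to Far-L (8 → 9). Not NE.
(Left, Center, Far-L): Shop 2 can switch to Left (6 → 7). Not NE.
(Left, Center, Left): Shop 1 can switch to Far-L (3 → 5). Not NE.

none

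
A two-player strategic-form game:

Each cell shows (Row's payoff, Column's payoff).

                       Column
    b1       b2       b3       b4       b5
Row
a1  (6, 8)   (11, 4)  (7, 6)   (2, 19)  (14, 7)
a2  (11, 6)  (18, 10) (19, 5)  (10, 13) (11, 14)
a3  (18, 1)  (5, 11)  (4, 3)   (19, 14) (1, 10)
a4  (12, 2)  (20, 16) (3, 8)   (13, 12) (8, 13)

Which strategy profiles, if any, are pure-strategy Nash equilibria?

The pure Nash equilibria are (a3, b4); (a4, b2).

For each player, find the best response to each opponent profile; mutual best responses are the pure NE.
Row against b1: payoffs 6, 11, 18, 12 → best response a3.
Row against b2: payoffs 11, 18, 5, 20 → best response a4.
Row against b3: payoffs 7, 19, 4, 3 → best response a2.
Row against b4: payoffs 2, 10, 19, 13 → best response a3.
Row against b5: payoffs 14, 11, 1, 8 → best response a1.
Column against a1: payoffs 8, 4, 6, 19, 7 → best response b4.
Column against a2: payoffs 6, 10, 5, 13, 14 → best response b5.
Column against a3: payoffs 1, 11, 3, 14, 10 → best response b4.
Column against a4: payoffs 2, 16, 8, 12, 13 → best response b2.
Mutual best responses: (a3, b4); (a4, b2).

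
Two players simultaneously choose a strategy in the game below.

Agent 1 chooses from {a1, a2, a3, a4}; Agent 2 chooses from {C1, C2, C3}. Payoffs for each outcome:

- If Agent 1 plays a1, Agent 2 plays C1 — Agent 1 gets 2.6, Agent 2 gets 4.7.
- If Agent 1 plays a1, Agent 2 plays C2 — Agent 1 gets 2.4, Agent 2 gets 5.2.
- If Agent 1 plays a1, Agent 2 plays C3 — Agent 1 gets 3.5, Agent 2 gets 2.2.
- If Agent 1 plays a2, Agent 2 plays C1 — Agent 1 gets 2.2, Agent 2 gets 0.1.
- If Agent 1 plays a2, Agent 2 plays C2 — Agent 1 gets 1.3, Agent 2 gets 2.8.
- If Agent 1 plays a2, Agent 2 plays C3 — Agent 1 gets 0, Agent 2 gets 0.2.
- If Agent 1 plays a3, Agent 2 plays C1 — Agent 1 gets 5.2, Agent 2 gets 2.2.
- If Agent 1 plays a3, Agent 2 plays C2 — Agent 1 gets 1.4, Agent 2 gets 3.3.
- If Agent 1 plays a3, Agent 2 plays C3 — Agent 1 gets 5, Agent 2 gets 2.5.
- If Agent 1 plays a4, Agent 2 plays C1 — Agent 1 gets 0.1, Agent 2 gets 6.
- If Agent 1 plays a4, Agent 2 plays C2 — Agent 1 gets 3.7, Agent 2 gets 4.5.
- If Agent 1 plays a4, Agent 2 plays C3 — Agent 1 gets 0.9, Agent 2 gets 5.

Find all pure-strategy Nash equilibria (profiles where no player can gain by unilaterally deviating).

Agent 1 against C1: payoffs 2.6, 2.2, 5.2, 0.1 → best response a3.
Agent 1 against C2: payoffs 2.4, 1.3, 1.4, 3.7 → best response a4.
Agent 1 against C3: payoffs 3.5, 0, 5, 0.9 → best response a3.
Agent 2 against a1: payoffs 4.7, 5.2, 2.2 → best response C2.
Agent 2 against a2: payoffs 0.1, 2.8, 0.2 → best response C2.
Agent 2 against a3: payoffs 2.2, 3.3, 2.5 → best response C2.
Agent 2 against a4: payoffs 6, 4.5, 5 → best response C1.
No profile is a mutual best response for all players.

none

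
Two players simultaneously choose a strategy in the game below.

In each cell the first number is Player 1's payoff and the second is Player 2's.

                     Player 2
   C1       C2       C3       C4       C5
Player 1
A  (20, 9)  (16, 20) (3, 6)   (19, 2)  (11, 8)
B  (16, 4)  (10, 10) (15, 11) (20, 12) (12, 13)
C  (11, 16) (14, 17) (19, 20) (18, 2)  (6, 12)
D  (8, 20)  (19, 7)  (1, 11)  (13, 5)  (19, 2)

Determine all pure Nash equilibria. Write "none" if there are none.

Player 1 against C1: payoffs 20, 16, 11, 8 → best response A.
Player 1 against C2: payoffs 16, 10, 14, 19 → best response D.
Player 1 against C3: payoffs 3, 15, 19, 1 → best response C.
Player 1 against C4: payoffs 19, 20, 18, 13 → best response B.
Player 1 against C5: payoffs 11, 12, 6, 19 → best response D.
Player 2 against A: payoffs 9, 20, 6, 2, 8 → best response C2.
Player 2 against B: payoffs 4, 10, 11, 12, 13 → best response C5.
Player 2 against C: payoffs 16, 17, 20, 2, 12 → best response C3.
Player 2 against D: payoffs 20, 7, 11, 5, 2 → best response C1.
Mutual best responses: (C, C3).

(C, C3)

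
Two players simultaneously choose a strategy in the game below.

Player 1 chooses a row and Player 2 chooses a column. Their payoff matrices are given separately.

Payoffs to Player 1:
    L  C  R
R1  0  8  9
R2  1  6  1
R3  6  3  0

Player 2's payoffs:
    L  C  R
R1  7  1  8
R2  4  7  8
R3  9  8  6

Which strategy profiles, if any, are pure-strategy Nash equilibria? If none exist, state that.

Player 1 against L: payoffs 0, 1, 6 → best response R3.
Player 1 against C: payoffs 8, 6, 3 → best response R1.
Player 1 against R: payoffs 9, 1, 0 → best response R1.
Player 2 against R1: payoffs 7, 1, 8 → best response R.
Player 2 against R2: payoffs 4, 7, 8 → best response R.
Player 2 against R3: payoffs 9, 8, 6 → best response L.
Mutual best responses: (R1, R); (R3, L).

The pure Nash equilibria are (R1, R); (R3, L).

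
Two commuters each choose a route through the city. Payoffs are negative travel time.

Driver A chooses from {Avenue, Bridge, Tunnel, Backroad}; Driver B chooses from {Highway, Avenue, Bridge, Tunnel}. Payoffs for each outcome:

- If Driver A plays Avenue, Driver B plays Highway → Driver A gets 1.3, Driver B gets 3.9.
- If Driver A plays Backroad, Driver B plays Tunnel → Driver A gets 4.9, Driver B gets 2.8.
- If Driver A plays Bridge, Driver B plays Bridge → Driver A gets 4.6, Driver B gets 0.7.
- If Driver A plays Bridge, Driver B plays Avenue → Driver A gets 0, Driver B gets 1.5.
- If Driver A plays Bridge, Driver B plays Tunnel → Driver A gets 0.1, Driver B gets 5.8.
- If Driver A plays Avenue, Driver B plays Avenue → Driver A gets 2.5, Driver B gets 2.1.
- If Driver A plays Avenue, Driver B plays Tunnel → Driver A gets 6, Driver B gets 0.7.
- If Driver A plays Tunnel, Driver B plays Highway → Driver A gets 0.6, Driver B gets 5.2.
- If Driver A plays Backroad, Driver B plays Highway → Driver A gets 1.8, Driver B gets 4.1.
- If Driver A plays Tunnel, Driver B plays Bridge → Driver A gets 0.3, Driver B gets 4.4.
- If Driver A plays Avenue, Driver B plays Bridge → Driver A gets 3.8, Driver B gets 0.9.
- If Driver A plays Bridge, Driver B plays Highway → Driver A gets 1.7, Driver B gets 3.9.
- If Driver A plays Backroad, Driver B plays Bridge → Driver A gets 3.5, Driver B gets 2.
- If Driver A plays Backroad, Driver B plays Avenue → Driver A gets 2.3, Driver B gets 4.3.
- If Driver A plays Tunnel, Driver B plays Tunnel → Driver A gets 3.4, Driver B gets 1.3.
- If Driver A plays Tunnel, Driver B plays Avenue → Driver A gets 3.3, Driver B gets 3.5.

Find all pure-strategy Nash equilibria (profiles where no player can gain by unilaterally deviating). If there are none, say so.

(Avenue, Highway): Driver A can switch to Bridge (1.3 → 1.7). Not NE.
(Avenue, Avenue): Driver A can switch to Tunnel (2.5 → 3.3). Not NE.
(Avenue, Bridge): Driver A can switch to Bridge (3.8 → 4.6). Not NE.
(Avenue, Tunnel): Driver B can switch to Highway (0.7 → 3.9). Not NE.
(Bridge, Highway): Driver A can switch to Backroad (1.7 → 1.8). Not NE.
(Bridge, Avenue): Driver A can switch to Avenue (0 → 2.5). Not NE.
(Bridge, Bridge): Driver B can switch to Highway (0.7 → 3.9). Not NE.
(Bridge, Tunnel): Driver A can switch to Avenue (0.1 → 6). Not NE.
(Tunnel, Highway): Driver A can switch to Avenue (0.6 → 1.3). Not NE.
(Tunnel, Avenue): Driver B can switch to Highway (3.5 → 5.2). Not NE.
(The remaining 6 profiles each have a profitable deviation by the same check.)

No pure-strategy Nash equilibrium.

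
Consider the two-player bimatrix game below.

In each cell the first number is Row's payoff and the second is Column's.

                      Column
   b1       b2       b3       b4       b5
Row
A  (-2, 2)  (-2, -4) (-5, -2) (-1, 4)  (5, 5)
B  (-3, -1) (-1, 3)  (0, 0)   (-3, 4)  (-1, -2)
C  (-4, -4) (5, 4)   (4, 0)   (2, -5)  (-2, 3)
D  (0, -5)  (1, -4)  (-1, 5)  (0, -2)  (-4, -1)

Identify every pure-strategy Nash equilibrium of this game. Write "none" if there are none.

Pure-strategy Nash equilibria: (A, b5); (C, b2)

(A, b1): Row can switch to D (-2 → 0). Not NE.
(A, b2): Row can switch to B (-2 → -1). Not NE.
(A, b3): Row can switch to B (-5 → 0). Not NE.
(A, b4): Row can switch to C (-1 → 2). Not NE.
(A, b5): Row gets 5, best alternative -1; Column gets 5, best alternative 4. No profitable deviation — NE.
(B, b1): Row can switch to A (-3 → -2). Not NE.
(B, b2): Row can switch to C (-1 → 5). Not NE.
(B, b3): Row can switch to C (0 → 4). Not NE.
(B, b4): Row can switch to A (-3 → -1). Not NE.
(B, b5): Row can switch to A (-1 → 5). Not NE.
(C, b1): Row can switch to A (-4 → -2). Not NE.
(C, b2): Row gets 5, best alternative 1; Column gets 4, best alternative 3. No profitable deviation — NE.
(The remaining 8 profiles each have a profitable deviation by the same check.)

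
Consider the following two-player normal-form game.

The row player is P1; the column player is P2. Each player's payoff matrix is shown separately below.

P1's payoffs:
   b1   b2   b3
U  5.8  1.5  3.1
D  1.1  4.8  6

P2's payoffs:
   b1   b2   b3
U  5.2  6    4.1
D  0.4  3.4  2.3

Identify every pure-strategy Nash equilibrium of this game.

(U, b1): P2 can switch to b2 (5.2 → 6). Not NE.
(U, b2): P1 can switch to D (1.5 → 4.8). Not NE.
(U, b3): P1 can switch to D (3.1 → 6). Not NE.
(D, b1): P1 can switch to U (1.1 → 5.8). Not NE.
(D, b2): P1 gets 4.8, best alternative 1.5; P2 gets 3.4, best alternative 2.3. No profitable deviation — NE.
(D, b3): P2 can switch to b2 (2.3 → 3.4). Not NE.

The unique pure-strategy Nash equilibrium is (D, b2).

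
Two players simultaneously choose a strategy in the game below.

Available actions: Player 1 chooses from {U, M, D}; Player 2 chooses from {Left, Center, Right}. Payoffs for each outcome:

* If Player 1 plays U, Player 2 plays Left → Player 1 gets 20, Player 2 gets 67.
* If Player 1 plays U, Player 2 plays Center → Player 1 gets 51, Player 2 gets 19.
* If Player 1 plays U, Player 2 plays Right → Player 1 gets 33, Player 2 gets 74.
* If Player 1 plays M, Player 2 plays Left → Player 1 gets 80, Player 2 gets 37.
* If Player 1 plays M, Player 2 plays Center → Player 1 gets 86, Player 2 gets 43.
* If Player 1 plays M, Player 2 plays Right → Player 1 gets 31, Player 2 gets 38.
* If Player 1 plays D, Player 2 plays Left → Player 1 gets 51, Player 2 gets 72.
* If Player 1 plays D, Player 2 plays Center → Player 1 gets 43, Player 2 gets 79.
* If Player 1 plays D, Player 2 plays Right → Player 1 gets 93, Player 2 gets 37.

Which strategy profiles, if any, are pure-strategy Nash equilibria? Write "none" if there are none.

(U, Left): Player 1 can switch to M (20 → 80). Not NE.
(U, Center): Player 1 can switch to M (51 → 86). Not NE.
(U, Right): Player 1 can switch to D (33 → 93). Not NE.
(M, Left): Player 2 can switch to Center (37 → 43). Not NE.
(M, Center): Player 1 gets 86, best alternative 51; Player 2 gets 43, best alternative 38. No profitable deviation — NE.
(M, Right): Player 1 can switch to U (31 → 33). Not NE.
(D, Left): Player 1 can switch to M (51 → 80). Not NE.
(D, Center): Player 1 can switch to U (43 → 51). Not NE.
(D, Right): Player 2 can switch to Left (37 → 72). Not NE.

Pure NE: (M, Center)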